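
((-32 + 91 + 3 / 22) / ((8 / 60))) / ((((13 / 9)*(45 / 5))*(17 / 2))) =19515 / 4862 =4.01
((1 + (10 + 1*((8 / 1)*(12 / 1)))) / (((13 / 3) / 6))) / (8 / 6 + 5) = 5778 / 247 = 23.39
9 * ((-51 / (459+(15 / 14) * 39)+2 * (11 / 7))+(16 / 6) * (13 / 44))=2067018 / 59983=34.46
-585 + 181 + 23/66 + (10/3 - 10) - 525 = -20577/22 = -935.32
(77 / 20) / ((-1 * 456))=-77 / 9120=-0.01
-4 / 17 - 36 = -616 / 17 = -36.24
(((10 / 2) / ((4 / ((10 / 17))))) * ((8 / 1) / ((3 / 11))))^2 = 1210000 / 2601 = 465.21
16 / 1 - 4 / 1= 12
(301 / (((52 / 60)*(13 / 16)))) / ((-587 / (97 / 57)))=-2335760 / 1884857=-1.24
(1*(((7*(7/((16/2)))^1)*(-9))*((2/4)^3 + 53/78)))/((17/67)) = -2472099/14144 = -174.78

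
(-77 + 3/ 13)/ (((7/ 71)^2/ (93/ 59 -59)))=453522.87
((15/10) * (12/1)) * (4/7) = 72/7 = 10.29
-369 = -369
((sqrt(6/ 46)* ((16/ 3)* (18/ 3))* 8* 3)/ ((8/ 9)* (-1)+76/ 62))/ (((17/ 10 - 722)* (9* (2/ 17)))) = -337280* sqrt(69)/ 2595481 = -1.08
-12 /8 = -3 /2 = -1.50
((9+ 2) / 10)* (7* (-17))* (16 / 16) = -1309 / 10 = -130.90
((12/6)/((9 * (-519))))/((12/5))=-5/28026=-0.00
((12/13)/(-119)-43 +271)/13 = 352704/20111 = 17.54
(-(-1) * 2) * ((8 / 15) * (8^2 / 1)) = 1024 / 15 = 68.27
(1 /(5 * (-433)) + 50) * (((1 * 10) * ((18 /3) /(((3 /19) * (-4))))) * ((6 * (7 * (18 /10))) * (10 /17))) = -1554888636 /7361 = -211233.34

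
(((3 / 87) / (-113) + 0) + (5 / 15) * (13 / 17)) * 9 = 127650 / 55709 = 2.29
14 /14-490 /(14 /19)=-664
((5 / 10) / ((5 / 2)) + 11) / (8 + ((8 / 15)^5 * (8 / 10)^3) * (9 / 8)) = 14765625 / 10579643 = 1.40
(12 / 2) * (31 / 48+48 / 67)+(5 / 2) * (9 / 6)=6391 / 536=11.92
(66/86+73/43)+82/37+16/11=107384/17501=6.14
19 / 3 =6.33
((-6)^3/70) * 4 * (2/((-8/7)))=108/5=21.60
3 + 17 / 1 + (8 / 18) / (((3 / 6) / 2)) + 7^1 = 259 / 9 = 28.78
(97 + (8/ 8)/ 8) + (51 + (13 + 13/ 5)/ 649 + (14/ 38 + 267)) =204949831/ 493240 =415.52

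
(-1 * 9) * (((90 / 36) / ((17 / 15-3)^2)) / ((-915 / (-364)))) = -8775 / 3416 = -2.57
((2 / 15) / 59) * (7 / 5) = 14 / 4425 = 0.00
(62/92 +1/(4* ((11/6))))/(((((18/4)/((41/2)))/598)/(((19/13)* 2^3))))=2555120/99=25809.29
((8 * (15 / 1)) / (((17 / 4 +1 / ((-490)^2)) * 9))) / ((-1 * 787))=-4802000 / 1204612893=-0.00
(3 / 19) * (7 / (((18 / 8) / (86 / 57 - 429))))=-682276 / 3249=-210.00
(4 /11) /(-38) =-2 /209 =-0.01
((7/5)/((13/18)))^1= 126/65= 1.94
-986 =-986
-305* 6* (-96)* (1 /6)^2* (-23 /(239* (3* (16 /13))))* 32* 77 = -224704480 /717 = -313395.37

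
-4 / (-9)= 4 / 9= 0.44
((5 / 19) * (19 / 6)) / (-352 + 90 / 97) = -485 / 204324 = -0.00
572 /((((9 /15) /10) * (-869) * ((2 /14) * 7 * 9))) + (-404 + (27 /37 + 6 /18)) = -31896386 /78921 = -404.16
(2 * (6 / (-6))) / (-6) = 1 / 3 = 0.33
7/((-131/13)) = -0.69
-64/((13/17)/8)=-8704/13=-669.54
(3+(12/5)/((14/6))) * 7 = 141/5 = 28.20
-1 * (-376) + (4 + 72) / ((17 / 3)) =6620 / 17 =389.41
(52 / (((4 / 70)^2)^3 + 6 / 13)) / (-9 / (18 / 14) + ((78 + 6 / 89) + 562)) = 7899815218750 / 44388603395259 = 0.18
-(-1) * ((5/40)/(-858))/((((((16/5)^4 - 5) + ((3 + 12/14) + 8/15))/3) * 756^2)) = -625/85201585717248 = -0.00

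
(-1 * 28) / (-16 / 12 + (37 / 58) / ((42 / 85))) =68208 / 103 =662.21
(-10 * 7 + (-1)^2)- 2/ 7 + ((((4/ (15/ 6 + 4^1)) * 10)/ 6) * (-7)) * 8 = -34595/ 273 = -126.72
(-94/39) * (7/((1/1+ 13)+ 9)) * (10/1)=-6580/897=-7.34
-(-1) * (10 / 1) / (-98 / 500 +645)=2500 / 161201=0.02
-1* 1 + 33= 32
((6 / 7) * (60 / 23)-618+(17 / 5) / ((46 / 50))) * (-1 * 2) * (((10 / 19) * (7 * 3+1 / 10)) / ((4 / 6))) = 62377719 / 3059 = 20391.54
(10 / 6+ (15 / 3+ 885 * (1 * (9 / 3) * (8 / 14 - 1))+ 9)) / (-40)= 11783 / 420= 28.05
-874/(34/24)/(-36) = 17.14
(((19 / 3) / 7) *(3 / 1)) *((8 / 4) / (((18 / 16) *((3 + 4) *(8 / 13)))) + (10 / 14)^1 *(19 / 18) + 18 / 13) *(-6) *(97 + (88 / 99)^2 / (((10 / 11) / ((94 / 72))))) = -1352467481 / 331695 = -4077.44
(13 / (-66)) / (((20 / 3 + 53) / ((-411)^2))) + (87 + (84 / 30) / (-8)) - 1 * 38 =-20043893 / 39380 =-508.99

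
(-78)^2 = 6084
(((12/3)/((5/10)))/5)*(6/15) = 16/25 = 0.64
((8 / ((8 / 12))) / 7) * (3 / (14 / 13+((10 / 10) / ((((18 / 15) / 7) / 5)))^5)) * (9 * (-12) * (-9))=3537271296 / 14935908965173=0.00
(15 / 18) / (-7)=-5 / 42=-0.12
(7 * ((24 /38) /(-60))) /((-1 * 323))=7 /30685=0.00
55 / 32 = 1.72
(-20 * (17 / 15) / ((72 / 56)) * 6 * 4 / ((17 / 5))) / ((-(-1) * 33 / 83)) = -92960 / 297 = -313.00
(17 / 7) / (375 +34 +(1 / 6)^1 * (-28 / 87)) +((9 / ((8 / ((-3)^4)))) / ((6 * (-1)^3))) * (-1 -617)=56100912111 / 5977160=9385.88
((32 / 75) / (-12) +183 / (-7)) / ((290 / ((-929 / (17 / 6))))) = 38303599 / 1294125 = 29.60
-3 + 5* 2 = 7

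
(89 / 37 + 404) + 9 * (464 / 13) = 349993 / 481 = 727.64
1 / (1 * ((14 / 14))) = 1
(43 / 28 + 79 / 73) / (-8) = -5351 / 16352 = -0.33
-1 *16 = -16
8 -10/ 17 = 7.41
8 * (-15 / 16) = -15 / 2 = -7.50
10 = 10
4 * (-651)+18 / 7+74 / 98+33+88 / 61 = -7670464 / 2989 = -2566.23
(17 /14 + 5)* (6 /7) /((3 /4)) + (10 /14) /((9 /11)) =3517 /441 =7.98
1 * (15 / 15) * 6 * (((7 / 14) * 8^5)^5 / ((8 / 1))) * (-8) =-7083549724304467820544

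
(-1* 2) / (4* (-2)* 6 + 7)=0.05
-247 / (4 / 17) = -4199 / 4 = -1049.75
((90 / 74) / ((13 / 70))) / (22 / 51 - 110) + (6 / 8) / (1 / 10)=4999515 / 671957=7.44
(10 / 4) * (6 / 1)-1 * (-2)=17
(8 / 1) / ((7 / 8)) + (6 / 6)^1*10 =134 / 7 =19.14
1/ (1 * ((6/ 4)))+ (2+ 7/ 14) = 19/ 6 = 3.17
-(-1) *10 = 10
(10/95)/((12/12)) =2/19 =0.11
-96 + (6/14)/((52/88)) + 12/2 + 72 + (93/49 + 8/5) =-43879/3185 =-13.78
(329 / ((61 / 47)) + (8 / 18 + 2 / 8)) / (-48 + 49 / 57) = -10605667 / 1966884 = -5.39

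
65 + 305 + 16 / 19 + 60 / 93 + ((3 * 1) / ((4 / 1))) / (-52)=45509881 / 122512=371.47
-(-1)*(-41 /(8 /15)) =-615 /8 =-76.88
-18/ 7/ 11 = -18/ 77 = -0.23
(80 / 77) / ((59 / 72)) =1.27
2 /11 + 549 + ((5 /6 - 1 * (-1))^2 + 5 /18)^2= 8017907 /14256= 562.42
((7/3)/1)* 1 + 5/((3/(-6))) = -23/3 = -7.67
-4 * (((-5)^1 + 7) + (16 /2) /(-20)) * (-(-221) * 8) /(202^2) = -14144 /51005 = -0.28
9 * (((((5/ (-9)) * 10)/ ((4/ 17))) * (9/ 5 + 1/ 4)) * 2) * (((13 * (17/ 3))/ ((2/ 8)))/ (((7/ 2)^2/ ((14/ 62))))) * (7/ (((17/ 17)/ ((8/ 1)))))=-24645920/ 93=-265009.89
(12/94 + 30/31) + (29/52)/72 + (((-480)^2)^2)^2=15371820017474391244806017677/5455008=2817928042905600000001.10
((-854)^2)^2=531901827856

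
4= 4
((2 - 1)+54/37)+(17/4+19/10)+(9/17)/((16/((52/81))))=244292/28305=8.63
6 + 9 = 15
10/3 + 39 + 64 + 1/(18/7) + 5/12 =3857/36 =107.14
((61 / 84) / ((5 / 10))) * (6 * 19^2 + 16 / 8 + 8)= 66368 / 21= 3160.38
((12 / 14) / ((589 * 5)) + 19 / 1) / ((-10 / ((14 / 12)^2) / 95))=-2741837 / 11160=-245.68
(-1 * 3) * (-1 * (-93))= -279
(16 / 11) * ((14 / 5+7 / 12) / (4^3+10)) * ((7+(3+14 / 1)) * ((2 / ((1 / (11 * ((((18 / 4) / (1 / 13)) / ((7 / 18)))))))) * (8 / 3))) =14085.54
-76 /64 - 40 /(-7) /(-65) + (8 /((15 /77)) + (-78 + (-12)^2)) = 2310481 /21840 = 105.79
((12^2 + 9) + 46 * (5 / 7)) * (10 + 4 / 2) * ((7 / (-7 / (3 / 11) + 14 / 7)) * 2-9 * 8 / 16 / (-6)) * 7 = 2473.73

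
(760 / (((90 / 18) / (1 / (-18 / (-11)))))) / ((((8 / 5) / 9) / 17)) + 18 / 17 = 302041 / 34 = 8883.56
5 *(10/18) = 25/9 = 2.78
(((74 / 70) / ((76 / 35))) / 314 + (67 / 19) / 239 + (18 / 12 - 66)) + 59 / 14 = -2406224347 / 39924472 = -60.27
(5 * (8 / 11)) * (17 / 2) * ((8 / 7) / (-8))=-340 / 77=-4.42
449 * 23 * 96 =991392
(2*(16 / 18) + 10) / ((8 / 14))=371 / 18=20.61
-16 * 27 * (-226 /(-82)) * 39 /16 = -118989 /41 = -2902.17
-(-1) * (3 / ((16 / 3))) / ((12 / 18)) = 27 / 32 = 0.84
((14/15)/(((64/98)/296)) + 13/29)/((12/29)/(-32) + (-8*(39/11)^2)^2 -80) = 21576675956/511172866275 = 0.04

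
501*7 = 3507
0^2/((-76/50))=0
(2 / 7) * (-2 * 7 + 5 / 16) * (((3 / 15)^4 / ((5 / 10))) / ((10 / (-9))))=1971 / 175000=0.01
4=4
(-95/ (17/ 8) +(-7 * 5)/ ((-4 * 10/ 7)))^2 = 1488.48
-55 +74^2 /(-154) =-6973 /77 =-90.56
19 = 19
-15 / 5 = -3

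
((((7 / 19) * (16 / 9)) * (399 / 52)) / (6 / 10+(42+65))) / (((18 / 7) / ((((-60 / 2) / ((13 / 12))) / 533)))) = -0.00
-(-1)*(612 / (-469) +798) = 796.70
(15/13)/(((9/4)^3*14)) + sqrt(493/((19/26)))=160/22113 + sqrt(243542)/19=25.98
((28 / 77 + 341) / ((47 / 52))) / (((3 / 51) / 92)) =305386640 / 517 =590689.83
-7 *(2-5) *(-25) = -525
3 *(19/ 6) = 19/ 2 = 9.50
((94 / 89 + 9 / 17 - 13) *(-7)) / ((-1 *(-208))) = 60445 / 157352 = 0.38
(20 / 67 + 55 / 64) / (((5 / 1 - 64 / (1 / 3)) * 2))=-4965 / 1603712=-0.00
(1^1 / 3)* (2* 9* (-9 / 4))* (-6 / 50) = 81 / 50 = 1.62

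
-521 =-521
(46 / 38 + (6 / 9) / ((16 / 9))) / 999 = 241 / 151848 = 0.00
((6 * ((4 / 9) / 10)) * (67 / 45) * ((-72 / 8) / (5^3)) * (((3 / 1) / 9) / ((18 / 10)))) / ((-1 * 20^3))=67 / 101250000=0.00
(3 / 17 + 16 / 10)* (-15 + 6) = -1359 / 85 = -15.99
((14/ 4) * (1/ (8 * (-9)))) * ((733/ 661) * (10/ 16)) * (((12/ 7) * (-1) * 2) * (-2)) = -3665/ 15864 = -0.23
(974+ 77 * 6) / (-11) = -1436 / 11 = -130.55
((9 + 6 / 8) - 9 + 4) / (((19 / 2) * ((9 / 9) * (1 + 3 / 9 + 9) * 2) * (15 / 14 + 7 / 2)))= 21 / 3968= 0.01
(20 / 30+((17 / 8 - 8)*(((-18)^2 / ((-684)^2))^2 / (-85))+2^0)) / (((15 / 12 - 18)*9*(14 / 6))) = -1012780363 / 213747291360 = -0.00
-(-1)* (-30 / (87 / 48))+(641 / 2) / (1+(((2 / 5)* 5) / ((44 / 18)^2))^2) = 271.66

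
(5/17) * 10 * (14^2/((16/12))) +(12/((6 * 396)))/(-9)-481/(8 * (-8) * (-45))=2094819757/4847040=432.19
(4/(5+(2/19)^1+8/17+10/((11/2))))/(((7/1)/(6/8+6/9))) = 60401/551691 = 0.11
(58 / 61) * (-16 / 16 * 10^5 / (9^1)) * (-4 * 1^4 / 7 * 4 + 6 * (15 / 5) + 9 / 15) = -172354.93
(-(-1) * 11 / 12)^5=161051 / 248832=0.65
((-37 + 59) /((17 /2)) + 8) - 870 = -14610 /17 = -859.41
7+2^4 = 23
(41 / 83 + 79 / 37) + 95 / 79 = 929591 / 242609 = 3.83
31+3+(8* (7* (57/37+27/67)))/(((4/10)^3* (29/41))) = 175290044/71891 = 2438.28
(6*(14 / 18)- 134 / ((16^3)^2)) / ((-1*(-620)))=0.01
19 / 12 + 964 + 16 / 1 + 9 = 11887 / 12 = 990.58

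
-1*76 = -76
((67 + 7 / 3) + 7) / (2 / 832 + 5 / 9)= 136.81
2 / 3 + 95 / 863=2011 / 2589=0.78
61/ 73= 0.84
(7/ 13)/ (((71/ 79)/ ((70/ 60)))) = 3871/ 5538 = 0.70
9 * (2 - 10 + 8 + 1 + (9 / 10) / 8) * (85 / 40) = 13617 / 640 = 21.28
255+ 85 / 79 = 20230 / 79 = 256.08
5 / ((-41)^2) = 5 / 1681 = 0.00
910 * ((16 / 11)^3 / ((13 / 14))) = 4014080 / 1331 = 3015.84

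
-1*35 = -35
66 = 66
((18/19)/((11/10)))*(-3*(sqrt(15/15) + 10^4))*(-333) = 1798379820/209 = 8604688.13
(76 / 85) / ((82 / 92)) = 1.00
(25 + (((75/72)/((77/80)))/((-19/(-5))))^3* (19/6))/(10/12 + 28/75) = 16735679941250/805418714331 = 20.78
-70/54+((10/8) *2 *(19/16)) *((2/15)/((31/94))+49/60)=249461/107136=2.33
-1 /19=-0.05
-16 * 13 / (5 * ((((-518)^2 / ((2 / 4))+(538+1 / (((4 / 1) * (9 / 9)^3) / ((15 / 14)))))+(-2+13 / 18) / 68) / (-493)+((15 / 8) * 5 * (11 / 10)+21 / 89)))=156390264576 / 4056668820665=0.04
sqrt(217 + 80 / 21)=sqrt(97377) / 21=14.86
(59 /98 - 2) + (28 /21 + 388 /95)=4.02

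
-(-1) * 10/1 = 10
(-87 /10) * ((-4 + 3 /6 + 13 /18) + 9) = -812 /15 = -54.13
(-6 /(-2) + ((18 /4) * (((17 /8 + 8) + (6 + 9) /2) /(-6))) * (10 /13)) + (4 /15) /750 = -7.17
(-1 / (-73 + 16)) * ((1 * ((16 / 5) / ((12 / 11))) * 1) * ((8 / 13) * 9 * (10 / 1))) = 704 / 247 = 2.85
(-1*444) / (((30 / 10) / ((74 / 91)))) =-10952 / 91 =-120.35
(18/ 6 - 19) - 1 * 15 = -31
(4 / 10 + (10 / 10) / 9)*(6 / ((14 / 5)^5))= 14375 / 806736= 0.02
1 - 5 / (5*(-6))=7 / 6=1.17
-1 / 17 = -0.06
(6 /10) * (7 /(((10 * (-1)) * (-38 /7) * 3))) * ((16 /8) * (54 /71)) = 1323 /33725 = 0.04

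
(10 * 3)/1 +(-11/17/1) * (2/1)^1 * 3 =444/17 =26.12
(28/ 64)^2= 49/ 256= 0.19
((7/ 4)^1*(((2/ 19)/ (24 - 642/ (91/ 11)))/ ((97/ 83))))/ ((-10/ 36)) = 52871/ 4994530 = 0.01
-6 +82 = 76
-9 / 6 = -3 / 2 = -1.50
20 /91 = 0.22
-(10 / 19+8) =-162 / 19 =-8.53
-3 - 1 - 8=-12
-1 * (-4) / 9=4 / 9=0.44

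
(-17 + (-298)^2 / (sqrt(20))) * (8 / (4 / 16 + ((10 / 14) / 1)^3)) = -186592 / 843 + 487356352 * sqrt(5) / 4215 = 258322.41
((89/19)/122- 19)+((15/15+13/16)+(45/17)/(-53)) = -17.20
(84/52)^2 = 441/169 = 2.61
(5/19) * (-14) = -70/19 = -3.68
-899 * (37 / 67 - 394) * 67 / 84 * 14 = 7899513 / 2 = 3949756.50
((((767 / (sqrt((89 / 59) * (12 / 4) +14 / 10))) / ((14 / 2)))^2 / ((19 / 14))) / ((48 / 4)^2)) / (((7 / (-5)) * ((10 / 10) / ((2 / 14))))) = -867726275 / 820203552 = -1.06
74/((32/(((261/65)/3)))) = 3.10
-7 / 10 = -0.70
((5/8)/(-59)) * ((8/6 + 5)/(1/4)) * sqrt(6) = -95 * sqrt(6)/354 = -0.66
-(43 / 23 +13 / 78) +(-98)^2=1325071 / 138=9601.96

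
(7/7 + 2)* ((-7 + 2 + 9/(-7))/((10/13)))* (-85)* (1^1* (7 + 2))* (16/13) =161568/7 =23081.14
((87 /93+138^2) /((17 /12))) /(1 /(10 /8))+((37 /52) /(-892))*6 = 12081521079 /718952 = 16804.35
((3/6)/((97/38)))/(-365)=-19/35405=-0.00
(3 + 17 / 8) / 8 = 0.64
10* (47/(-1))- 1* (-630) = 160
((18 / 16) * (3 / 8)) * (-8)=-27 / 8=-3.38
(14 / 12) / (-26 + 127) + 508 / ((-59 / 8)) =-2462371 / 35754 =-68.87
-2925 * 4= -11700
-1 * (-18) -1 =17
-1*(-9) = 9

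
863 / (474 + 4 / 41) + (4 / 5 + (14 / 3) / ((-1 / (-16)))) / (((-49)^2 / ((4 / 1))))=1362334009 / 700059570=1.95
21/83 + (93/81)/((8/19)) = 53423/17928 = 2.98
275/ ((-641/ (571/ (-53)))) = 157025/ 33973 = 4.62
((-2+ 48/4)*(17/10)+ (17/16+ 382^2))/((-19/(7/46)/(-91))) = 1487441501/13984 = 106367.38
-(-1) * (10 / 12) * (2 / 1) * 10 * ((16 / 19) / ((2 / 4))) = 1600 / 57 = 28.07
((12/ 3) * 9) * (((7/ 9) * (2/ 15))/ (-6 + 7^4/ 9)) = 168/ 11735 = 0.01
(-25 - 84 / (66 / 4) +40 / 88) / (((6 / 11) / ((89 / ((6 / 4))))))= -29014 / 9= -3223.78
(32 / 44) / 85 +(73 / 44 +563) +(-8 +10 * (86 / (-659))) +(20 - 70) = 113231553 / 224060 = 505.36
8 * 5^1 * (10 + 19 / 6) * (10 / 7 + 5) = 23700 / 7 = 3385.71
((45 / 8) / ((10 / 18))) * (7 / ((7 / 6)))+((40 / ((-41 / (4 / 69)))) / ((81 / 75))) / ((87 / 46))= 60.72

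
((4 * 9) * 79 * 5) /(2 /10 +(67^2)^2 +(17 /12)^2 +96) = 10238400 /14508877829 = 0.00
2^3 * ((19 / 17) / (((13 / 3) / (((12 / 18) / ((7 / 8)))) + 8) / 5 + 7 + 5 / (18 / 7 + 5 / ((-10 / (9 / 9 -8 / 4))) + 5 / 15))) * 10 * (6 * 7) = 730329600 / 2179349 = 335.11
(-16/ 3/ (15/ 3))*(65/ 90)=-104/ 135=-0.77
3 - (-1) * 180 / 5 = 39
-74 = -74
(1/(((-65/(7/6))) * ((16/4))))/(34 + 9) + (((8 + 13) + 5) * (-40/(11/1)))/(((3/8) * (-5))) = 12402321/245960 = 50.42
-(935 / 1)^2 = -874225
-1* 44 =-44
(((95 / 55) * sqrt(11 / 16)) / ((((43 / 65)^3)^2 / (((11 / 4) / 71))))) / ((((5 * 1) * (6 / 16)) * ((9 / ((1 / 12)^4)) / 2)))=0.00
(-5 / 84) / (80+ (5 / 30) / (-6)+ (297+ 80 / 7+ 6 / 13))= -195 / 1273913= -0.00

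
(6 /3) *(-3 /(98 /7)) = -3 /7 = -0.43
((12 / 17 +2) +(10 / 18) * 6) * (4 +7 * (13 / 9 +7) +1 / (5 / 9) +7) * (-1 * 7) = -6976816 / 2295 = -3040.01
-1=-1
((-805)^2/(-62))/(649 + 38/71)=-16.09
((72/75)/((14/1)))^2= 144/30625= 0.00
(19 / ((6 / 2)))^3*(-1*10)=-68590 / 27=-2540.37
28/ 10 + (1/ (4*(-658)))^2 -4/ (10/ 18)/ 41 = 3726954317/ 1420121920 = 2.62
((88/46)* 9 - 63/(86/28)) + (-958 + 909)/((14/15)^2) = -235557/3956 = -59.54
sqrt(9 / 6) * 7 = 7 * sqrt(6) / 2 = 8.57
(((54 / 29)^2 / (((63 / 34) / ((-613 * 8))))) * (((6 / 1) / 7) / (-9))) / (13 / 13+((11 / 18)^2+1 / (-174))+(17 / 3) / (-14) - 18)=-51.30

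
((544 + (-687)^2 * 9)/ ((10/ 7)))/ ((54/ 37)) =220060127/ 108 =2037593.77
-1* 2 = -2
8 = 8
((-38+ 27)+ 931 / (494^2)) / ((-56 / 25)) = 3530875 / 719264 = 4.91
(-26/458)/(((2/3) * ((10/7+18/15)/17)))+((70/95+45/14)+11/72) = 22401431/6304599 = 3.55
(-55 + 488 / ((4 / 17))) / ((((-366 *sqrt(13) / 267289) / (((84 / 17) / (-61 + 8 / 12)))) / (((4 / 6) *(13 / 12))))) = 1259198479 *sqrt(13) / 187697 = 24188.48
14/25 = 0.56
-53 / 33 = -1.61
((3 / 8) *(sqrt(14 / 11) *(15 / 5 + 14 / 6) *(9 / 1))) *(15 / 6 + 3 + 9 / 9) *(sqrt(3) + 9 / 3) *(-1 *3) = 351 *sqrt(154) *(-3-sqrt(3)) / 11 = -1873.80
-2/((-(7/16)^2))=512/49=10.45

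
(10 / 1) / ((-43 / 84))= -840 / 43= -19.53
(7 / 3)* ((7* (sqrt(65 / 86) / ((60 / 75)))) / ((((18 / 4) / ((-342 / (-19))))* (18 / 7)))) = 27.61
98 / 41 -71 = -2813 / 41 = -68.61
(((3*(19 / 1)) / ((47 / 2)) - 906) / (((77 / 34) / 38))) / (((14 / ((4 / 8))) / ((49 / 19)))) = -721956 / 517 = -1396.43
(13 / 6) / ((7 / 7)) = 13 / 6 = 2.17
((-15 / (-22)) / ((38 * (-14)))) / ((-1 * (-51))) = -5 / 198968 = -0.00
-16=-16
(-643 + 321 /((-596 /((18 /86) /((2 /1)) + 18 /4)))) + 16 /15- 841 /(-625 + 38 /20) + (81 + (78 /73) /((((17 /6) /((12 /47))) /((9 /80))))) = -4362525626808531 /7761771618530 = -562.05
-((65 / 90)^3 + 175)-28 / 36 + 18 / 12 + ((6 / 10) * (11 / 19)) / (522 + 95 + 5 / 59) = -174.65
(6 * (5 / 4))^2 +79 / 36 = 526 / 9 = 58.44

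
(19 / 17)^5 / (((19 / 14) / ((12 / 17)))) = 0.91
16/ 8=2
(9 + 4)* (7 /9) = 91 /9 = 10.11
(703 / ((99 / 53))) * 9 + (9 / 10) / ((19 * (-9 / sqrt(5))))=37259 / 11-sqrt(5) / 190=3387.17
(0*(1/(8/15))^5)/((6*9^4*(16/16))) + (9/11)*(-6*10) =-540/11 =-49.09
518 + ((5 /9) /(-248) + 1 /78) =518.01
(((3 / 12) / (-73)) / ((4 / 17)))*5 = -85 / 1168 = -0.07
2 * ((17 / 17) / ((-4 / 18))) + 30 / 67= -573 / 67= -8.55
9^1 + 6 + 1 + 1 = 17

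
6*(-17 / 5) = -102 / 5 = -20.40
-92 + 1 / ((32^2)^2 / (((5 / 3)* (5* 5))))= -289406851 / 3145728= -92.00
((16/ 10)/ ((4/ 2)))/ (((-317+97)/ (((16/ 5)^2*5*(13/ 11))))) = -3328/ 15125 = -0.22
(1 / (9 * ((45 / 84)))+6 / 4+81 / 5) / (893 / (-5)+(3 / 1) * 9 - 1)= -4835 / 41202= -0.12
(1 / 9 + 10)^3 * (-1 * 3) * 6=-1507142 / 81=-18606.69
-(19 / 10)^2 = -361 / 100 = -3.61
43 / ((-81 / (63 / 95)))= -301 / 855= -0.35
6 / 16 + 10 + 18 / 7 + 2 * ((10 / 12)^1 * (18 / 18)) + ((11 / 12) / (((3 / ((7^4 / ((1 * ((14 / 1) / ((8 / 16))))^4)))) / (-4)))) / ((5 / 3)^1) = 392723 / 26880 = 14.61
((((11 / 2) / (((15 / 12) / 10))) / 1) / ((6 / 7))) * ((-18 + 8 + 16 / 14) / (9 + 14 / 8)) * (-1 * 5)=27280 / 129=211.47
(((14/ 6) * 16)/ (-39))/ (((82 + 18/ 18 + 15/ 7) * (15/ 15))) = -196/ 17433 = -0.01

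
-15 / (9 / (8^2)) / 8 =-40 / 3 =-13.33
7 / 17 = 0.41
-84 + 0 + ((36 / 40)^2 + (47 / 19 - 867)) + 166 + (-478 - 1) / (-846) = -627810353 / 803700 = -781.15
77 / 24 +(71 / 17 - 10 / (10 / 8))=-251 / 408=-0.62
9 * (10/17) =90/17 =5.29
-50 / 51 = -0.98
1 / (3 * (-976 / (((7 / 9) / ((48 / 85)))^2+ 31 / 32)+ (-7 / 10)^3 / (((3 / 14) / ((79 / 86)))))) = -22997131000 / 23598151649743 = -0.00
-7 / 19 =-0.37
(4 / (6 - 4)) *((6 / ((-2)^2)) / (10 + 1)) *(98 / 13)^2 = 28812 / 1859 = 15.50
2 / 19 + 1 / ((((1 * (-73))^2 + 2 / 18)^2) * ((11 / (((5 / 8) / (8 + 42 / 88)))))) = 3432127346143 / 32605209715256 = 0.11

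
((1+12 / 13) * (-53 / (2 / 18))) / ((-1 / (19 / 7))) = 226575 / 91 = 2489.84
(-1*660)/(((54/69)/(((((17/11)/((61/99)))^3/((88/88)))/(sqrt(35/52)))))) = -1208185308*sqrt(455)/1588867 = -16220.03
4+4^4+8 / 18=2344 / 9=260.44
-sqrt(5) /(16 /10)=-5 * sqrt(5) /8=-1.40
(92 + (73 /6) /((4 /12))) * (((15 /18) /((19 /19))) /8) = 1285 /96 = 13.39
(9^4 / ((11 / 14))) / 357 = 4374 / 187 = 23.39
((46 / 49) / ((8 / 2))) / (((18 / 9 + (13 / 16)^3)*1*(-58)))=-23552 / 14762769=-0.00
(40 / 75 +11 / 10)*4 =98 / 15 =6.53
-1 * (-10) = 10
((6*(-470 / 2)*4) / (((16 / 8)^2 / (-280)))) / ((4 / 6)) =592200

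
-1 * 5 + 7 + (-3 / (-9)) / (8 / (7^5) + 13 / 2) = 1344656 / 655521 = 2.05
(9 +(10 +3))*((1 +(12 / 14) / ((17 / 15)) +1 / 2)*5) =29535 / 119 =248.19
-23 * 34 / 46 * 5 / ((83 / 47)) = -3995 / 83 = -48.13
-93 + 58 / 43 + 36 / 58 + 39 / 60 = -2254089 / 24940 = -90.38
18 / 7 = 2.57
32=32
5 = 5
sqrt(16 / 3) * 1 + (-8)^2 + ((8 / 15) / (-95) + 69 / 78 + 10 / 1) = 4 * sqrt(3) / 3 + 2774267 / 37050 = 77.19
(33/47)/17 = 33/799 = 0.04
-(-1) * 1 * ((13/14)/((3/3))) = 13/14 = 0.93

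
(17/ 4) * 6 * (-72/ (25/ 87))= -159732/ 25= -6389.28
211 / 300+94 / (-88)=-301 / 825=-0.36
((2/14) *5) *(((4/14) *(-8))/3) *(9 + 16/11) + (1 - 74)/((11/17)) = -191627/1617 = -118.51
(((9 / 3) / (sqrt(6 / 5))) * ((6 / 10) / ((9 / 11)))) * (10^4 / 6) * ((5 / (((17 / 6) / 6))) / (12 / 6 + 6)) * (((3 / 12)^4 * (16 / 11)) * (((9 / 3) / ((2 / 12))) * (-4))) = -5625 * sqrt(30) / 17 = -1812.32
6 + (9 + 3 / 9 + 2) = 52 / 3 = 17.33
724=724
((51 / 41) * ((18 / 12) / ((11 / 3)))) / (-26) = -459 / 23452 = -0.02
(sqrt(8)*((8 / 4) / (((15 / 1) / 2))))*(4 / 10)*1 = 16*sqrt(2) / 75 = 0.30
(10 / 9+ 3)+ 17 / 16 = 745 / 144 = 5.17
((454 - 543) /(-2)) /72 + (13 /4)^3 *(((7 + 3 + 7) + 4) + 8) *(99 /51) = 1933.09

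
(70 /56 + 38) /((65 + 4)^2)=157 /19044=0.01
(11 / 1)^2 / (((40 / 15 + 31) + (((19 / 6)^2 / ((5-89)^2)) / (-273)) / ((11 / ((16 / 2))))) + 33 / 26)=11537501976 / 3331181339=3.46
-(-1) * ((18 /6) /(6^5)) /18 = 1 /46656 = 0.00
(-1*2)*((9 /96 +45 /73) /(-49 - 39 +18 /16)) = 1659 /101470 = 0.02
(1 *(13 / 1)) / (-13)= -1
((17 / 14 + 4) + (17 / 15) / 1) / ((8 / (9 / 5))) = 3999 / 2800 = 1.43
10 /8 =5 /4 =1.25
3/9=1/3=0.33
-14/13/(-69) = 14/897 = 0.02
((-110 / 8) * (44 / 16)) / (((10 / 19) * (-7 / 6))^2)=-393129 / 3920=-100.29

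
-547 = -547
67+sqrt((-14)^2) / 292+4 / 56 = 34298 / 511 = 67.12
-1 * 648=-648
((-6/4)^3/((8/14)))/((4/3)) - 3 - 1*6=-1719/128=-13.43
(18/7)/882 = 1/343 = 0.00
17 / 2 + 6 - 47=-32.50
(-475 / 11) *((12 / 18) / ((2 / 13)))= -187.12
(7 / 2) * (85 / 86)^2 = 50575 / 14792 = 3.42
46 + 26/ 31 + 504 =17076/ 31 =550.84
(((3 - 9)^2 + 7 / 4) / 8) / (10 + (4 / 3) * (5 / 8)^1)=453 / 1040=0.44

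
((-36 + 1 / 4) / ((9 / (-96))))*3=1144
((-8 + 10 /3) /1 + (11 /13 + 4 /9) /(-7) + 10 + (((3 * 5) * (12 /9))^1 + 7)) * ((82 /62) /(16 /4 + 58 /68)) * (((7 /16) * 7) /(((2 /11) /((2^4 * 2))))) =4722.51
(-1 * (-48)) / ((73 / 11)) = 528 / 73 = 7.23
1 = 1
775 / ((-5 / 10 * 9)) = -1550 / 9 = -172.22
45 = 45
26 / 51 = 0.51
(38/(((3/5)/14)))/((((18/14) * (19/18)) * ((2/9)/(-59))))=-173460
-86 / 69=-1.25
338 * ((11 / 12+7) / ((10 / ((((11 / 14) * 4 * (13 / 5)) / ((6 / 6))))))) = 459173 / 210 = 2186.54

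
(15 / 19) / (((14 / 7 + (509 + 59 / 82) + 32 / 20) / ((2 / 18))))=2050 / 11996277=0.00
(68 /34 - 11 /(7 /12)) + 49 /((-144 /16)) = -1405 /63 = -22.30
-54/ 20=-27/ 10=-2.70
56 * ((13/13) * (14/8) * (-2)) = -196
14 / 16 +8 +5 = 111 / 8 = 13.88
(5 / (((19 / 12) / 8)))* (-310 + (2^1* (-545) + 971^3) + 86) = 439438702560 / 19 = 23128352766.32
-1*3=-3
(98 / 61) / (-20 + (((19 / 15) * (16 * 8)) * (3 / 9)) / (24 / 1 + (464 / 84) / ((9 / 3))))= -99715 / 1111542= -0.09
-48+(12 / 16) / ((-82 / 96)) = -2004 / 41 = -48.88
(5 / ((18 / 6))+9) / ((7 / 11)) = 352 / 21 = 16.76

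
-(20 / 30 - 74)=220 / 3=73.33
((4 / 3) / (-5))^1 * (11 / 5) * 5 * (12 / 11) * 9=-144 / 5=-28.80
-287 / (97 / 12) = -35.51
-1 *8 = -8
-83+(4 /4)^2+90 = 8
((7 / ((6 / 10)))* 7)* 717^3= 30102481395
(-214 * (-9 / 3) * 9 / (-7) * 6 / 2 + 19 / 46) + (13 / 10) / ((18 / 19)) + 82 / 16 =-143125001 / 57960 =-2469.38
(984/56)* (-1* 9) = -1107/7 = -158.14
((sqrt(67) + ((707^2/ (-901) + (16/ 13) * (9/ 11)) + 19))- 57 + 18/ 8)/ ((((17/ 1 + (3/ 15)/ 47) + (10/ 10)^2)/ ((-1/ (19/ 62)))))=2213322879285/ 20715119854- 14570 * sqrt(67)/ 80389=105.36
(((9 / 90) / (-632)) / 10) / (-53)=1 / 3349600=0.00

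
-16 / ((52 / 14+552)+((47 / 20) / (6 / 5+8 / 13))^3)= -0.03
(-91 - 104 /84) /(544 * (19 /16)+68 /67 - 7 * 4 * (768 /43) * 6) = 5580497 /142391718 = 0.04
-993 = -993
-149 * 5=-745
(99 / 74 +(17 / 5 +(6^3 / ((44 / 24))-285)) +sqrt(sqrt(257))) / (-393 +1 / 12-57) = 0.35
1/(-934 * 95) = -0.00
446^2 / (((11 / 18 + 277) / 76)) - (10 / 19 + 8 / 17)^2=54455.10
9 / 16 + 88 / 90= 1109 / 720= 1.54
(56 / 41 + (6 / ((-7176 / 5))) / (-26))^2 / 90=337011597729 / 16254618040960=0.02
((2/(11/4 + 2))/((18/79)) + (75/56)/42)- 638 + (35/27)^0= -85146749/134064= -635.12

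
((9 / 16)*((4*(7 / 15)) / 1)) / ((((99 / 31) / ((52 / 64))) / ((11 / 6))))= 2821 / 5760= 0.49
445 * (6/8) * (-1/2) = -1335/8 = -166.88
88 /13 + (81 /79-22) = -14589 /1027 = -14.21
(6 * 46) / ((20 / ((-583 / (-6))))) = 13409 / 10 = 1340.90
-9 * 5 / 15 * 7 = -21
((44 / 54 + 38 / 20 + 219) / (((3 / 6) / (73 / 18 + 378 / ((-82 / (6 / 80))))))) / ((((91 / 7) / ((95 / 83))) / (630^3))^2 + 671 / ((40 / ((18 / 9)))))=38058560840782850689125000 / 776187936258899346483881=49.03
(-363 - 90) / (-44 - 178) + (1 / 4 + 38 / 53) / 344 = 5513649 / 2698336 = 2.04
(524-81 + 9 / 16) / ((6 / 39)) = 92261 / 32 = 2883.16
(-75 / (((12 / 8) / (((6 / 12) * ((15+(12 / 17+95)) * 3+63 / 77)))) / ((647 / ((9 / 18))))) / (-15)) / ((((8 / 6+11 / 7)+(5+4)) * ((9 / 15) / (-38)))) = -3571632806 / 935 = -3819928.13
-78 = -78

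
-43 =-43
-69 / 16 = -4.31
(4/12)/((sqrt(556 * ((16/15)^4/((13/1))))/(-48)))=-225 * sqrt(1807)/4448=-2.15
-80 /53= -1.51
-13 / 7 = -1.86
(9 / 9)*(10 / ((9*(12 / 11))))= 55 / 54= 1.02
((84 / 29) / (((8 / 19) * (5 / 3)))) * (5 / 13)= 1197 / 754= 1.59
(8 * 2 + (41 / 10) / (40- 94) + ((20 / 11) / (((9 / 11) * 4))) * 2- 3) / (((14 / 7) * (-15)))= -7579 / 16200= -0.47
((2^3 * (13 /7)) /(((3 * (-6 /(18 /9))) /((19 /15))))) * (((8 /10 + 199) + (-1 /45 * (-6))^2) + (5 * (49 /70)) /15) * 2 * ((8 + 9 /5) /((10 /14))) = -8716386952 /759375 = -11478.37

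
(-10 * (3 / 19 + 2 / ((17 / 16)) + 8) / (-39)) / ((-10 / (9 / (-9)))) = 1081 / 4199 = 0.26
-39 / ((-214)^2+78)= -39 / 45874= -0.00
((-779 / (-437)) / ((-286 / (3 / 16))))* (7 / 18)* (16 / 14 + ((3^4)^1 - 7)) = -10783 / 315744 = -0.03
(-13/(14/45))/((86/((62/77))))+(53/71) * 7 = 4.83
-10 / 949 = -0.01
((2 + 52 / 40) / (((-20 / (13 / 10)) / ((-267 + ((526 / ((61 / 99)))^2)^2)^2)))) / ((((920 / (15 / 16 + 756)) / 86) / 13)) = -157042287913081250525972466803014674437536310661 / 2821931647319976320000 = -55650634933778878009159110.00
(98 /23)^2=9604 /529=18.16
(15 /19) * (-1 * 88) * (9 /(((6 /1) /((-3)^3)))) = 53460 /19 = 2813.68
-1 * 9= -9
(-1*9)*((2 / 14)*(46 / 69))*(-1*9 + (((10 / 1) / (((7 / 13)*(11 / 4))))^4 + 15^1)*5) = -2207405404236 / 246071287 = -8970.59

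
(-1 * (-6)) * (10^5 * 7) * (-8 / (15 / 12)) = -26880000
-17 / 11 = -1.55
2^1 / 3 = 0.67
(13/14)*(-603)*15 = -117585/14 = -8398.93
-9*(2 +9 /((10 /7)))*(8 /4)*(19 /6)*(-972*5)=2299266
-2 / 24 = -0.08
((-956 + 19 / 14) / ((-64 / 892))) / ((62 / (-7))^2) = 20862765 / 123008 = 169.60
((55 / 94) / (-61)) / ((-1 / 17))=0.16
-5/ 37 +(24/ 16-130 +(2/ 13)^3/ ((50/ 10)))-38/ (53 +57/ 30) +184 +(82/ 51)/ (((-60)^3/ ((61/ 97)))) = 144845007320042071/ 2649276467604000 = 54.67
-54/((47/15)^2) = -12150/2209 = -5.50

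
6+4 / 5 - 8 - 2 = -16 / 5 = -3.20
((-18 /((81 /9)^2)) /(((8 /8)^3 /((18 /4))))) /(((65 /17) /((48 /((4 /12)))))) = -37.66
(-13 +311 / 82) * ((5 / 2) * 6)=-11325 / 82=-138.11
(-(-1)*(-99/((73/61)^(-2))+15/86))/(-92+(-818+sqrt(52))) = 15105097*sqrt(13)/44163388048+528678395/3397183696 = 0.16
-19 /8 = -2.38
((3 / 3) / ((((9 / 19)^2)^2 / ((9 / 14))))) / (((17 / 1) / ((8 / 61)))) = 521284 / 5291811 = 0.10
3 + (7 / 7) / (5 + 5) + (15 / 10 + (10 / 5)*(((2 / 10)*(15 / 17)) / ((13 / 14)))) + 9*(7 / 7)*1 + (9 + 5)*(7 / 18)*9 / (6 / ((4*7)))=804374 / 3315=242.65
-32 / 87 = -0.37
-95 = -95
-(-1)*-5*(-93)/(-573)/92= -155/17572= -0.01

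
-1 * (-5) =5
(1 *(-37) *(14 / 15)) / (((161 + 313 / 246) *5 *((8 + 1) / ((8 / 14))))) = -24272 / 8981775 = -0.00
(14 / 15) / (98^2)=1 / 10290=0.00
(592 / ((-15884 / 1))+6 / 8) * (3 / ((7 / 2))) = 0.61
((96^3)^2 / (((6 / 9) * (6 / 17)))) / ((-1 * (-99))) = 33603238446.55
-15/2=-7.50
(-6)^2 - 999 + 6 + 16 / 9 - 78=-9299 / 9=-1033.22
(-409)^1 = -409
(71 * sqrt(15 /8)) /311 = 71 * sqrt(30) /1244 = 0.31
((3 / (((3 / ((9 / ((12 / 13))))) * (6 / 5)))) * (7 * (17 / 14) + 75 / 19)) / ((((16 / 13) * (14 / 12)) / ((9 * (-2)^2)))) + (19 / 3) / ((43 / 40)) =1395337415 / 549024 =2541.49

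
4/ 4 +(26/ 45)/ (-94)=2102/ 2115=0.99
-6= -6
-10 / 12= -0.83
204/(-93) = -68/31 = -2.19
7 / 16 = 0.44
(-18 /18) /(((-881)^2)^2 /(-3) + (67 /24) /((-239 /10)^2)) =0.00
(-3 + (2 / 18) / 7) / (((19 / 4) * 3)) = -752 / 3591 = -0.21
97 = 97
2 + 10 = 12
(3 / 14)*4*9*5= 270 / 7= 38.57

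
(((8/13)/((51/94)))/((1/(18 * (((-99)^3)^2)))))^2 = 369467268438780676445369400.00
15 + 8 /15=233 /15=15.53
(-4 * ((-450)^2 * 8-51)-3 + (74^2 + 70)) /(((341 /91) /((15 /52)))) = -679796565 /1364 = -498384.58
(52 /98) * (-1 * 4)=-2.12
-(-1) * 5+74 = 79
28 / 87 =0.32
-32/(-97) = 32/97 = 0.33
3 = 3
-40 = -40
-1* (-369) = 369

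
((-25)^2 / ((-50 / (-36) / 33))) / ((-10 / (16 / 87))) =-7920 / 29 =-273.10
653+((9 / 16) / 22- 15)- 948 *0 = 224585 / 352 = 638.03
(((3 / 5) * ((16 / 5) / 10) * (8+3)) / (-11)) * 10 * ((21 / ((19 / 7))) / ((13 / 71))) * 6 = -3005856 / 6175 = -486.78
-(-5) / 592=5 / 592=0.01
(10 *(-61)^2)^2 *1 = 1384584100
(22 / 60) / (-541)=-11 / 16230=-0.00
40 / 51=0.78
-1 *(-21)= 21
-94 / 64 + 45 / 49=-863 / 1568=-0.55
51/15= 17/5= 3.40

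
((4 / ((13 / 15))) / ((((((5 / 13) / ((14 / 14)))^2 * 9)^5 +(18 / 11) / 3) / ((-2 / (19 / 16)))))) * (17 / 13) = -97626652689280 / 45411933237137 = -2.15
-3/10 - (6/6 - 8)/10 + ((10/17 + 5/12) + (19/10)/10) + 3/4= 11959/5100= 2.34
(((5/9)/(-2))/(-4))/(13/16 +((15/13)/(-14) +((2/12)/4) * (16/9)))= 2730/31613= 0.09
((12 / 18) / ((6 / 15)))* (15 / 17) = 25 / 17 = 1.47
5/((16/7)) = 35/16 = 2.19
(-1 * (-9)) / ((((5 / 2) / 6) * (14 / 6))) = 324 / 35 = 9.26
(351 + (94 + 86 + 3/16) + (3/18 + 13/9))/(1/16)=76723/9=8524.78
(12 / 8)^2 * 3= 27 / 4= 6.75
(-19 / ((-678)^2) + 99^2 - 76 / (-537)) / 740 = 806471598163 / 60889742640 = 13.24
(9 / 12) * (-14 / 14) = -3 / 4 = -0.75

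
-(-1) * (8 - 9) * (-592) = 592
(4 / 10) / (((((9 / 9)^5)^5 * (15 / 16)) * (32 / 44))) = 44 / 75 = 0.59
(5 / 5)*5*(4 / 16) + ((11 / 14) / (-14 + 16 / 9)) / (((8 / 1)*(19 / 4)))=6641 / 5320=1.25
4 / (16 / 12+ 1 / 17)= 204 / 71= 2.87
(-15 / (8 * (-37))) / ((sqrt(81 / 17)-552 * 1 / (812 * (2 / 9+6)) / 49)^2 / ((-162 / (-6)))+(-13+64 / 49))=-1390883174747720140975250 / 316115514512089365462490023+10559350802893511920 * sqrt(17) / 316115514512089365462490023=-0.00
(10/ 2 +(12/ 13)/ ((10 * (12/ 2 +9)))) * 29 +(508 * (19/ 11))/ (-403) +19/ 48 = 762814619/ 5319600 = 143.40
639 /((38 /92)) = 29394 /19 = 1547.05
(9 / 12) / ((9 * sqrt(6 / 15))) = sqrt(10) / 24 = 0.13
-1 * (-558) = 558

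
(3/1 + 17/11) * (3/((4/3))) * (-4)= -450/11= -40.91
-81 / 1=-81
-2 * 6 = -12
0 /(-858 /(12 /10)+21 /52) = 0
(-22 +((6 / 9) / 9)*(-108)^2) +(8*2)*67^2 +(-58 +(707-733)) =72582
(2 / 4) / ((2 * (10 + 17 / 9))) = 9 / 428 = 0.02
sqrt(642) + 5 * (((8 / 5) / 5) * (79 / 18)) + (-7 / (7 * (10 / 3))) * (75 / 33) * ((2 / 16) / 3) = 32.33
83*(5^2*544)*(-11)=-12416800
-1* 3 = -3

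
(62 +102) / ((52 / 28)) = 1148 / 13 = 88.31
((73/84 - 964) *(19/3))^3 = -3632073942459408893/16003008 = -226961952556.63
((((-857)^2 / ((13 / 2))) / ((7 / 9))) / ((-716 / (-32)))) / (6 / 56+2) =423042624 / 137293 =3081.31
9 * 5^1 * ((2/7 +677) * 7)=213345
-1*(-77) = 77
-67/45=-1.49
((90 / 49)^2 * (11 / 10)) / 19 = 8910 / 45619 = 0.20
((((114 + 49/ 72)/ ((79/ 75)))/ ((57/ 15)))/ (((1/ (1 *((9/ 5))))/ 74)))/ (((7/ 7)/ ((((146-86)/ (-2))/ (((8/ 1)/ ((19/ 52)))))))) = -343697625/ 65728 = -5229.09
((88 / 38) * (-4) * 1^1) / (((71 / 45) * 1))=-7920 / 1349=-5.87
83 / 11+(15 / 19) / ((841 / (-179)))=1296722 / 175769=7.38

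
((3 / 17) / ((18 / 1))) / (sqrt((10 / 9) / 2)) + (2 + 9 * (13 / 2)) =sqrt(5) / 170 + 121 / 2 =60.51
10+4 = 14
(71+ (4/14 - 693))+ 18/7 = -619.14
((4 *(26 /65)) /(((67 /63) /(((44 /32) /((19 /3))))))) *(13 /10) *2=27027 /31825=0.85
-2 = -2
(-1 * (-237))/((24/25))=246.88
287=287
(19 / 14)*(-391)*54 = -200583 / 7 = -28654.71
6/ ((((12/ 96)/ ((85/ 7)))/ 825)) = 3366000/ 7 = 480857.14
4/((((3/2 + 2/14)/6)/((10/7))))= 480/23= 20.87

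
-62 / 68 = -31 / 34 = -0.91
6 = 6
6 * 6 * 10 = 360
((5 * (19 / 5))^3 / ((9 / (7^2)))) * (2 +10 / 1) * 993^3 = 438776505463716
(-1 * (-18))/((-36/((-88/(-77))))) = -4/7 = -0.57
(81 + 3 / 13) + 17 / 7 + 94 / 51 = 396817 / 4641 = 85.50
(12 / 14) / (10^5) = 3 / 350000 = 0.00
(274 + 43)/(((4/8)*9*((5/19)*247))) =634/585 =1.08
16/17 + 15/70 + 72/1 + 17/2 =9717/119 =81.66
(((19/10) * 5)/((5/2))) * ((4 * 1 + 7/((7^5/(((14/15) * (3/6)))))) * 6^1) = 782078/8575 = 91.20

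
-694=-694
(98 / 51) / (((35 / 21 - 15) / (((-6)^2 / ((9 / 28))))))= -16.14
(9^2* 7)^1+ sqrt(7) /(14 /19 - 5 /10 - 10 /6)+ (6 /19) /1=10779 /19 - 114* sqrt(7) /163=565.47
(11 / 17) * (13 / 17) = 143 / 289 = 0.49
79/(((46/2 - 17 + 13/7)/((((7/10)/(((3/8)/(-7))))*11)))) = -1445.17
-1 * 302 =-302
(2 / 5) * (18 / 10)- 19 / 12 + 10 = 2741 / 300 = 9.14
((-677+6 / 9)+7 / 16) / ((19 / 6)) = -32443 / 152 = -213.44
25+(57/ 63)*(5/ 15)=1594/ 63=25.30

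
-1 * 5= -5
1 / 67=0.01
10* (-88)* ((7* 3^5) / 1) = -1496880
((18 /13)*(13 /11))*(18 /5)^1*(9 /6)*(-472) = -229392 /55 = -4170.76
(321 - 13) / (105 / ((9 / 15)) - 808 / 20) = 1540 / 673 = 2.29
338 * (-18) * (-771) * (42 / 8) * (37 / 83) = 911180907 / 83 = 10978083.22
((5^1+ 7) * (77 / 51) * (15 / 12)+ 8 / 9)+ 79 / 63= 2950 / 119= 24.79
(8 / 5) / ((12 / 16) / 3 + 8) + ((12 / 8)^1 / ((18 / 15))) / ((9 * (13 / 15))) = 1013 / 2860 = 0.35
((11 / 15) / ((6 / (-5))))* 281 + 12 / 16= -6155 / 36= -170.97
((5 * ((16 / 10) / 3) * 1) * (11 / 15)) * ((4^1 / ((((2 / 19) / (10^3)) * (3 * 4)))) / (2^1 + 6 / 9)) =2322.22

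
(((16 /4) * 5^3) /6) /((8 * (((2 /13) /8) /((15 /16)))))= 8125 /16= 507.81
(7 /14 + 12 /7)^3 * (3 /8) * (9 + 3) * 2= 268119 /2744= 97.71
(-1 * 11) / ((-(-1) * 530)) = -11 / 530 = -0.02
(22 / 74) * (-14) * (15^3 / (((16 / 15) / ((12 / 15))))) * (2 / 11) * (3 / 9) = -638.51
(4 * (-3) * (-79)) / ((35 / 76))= 72048 / 35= 2058.51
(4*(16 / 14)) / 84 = 8 / 147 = 0.05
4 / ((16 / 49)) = 49 / 4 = 12.25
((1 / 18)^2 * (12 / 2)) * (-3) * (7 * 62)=-217 / 9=-24.11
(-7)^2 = 49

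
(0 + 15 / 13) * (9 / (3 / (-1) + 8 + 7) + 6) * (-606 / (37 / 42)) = -2577015 / 481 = -5357.62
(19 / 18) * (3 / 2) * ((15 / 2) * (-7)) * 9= -5985 / 8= -748.12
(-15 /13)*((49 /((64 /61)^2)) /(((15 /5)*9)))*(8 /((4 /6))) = -22.83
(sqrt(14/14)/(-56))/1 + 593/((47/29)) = 962985/2632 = 365.88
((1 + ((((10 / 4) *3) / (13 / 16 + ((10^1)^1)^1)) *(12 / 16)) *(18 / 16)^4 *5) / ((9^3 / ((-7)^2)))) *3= 89695921 / 86095872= 1.04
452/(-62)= -226/31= -7.29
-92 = -92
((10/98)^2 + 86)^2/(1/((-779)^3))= -3497151383577.93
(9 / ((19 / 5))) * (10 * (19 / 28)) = 225 / 14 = 16.07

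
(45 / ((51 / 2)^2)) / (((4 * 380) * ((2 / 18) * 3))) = 3 / 21964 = 0.00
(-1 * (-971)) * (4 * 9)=34956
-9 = -9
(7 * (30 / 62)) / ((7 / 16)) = 240 / 31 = 7.74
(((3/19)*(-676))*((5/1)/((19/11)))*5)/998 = -278850/180139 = -1.55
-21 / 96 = -7 / 32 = -0.22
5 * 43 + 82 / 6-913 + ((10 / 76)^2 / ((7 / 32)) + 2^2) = -5157007 / 7581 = -680.25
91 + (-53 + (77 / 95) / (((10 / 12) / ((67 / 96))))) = 293959 / 7600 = 38.68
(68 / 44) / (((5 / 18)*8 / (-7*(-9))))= 9639 / 220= 43.81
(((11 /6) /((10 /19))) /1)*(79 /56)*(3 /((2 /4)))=16511 /560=29.48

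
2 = 2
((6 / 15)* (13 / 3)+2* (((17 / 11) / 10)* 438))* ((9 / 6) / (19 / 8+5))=27.89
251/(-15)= -251/15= -16.73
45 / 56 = 0.80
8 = 8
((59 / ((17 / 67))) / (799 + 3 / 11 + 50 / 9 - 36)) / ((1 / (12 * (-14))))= -32873148 / 646969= -50.81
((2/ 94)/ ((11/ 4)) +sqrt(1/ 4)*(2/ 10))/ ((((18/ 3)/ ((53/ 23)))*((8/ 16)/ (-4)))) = -59042/ 178365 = -0.33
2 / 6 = 1 / 3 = 0.33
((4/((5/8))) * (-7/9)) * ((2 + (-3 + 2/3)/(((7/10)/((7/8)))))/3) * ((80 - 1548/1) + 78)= -171248/81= -2114.17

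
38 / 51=0.75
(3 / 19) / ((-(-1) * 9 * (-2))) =-1 / 114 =-0.01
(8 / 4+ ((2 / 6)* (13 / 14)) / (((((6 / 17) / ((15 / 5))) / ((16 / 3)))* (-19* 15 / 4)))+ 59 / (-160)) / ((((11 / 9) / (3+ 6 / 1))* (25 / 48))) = 7416891 / 365750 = 20.28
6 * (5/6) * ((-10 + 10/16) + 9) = -15/8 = -1.88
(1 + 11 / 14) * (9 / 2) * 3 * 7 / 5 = 135 / 4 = 33.75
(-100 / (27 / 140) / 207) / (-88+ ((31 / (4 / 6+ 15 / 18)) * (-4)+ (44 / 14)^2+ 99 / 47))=32242000 / 2042479557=0.02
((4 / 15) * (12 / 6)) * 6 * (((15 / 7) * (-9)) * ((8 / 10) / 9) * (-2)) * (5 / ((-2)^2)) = 96 / 7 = 13.71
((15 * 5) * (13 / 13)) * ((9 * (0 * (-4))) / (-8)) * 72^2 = 0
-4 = -4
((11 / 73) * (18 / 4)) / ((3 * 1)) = 33 / 146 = 0.23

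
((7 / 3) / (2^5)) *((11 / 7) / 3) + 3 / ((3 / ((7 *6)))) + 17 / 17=12395 / 288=43.04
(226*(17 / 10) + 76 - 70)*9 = 17559 / 5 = 3511.80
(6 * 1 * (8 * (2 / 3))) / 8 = 4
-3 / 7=-0.43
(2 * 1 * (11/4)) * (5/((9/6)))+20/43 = 2425/129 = 18.80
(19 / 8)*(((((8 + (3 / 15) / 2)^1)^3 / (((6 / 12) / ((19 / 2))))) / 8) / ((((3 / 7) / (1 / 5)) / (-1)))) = -1398.91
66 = 66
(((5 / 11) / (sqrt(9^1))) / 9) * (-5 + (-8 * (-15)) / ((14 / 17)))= 4925 / 2079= 2.37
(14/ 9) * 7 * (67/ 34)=3283/ 153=21.46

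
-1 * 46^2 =-2116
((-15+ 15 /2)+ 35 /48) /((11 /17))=-5525 /528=-10.46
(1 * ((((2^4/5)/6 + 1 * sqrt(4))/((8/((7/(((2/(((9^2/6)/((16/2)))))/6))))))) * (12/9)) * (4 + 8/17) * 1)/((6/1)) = 7581/680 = 11.15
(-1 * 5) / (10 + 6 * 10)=-1 / 14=-0.07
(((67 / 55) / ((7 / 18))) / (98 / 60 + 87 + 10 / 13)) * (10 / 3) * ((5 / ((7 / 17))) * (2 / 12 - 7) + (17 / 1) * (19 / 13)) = -7505340 / 1105489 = -6.79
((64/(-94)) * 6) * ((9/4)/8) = -54/47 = -1.15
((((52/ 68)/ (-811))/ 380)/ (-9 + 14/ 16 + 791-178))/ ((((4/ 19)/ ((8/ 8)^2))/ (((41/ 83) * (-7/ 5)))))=3731/ 276868465950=0.00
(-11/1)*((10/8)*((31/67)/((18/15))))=-8525/1608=-5.30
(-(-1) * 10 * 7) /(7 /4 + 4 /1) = 280 /23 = 12.17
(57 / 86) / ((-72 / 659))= -12521 / 2064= -6.07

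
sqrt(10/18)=sqrt(5)/3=0.75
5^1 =5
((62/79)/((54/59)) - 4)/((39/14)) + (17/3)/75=-2188919/2079675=-1.05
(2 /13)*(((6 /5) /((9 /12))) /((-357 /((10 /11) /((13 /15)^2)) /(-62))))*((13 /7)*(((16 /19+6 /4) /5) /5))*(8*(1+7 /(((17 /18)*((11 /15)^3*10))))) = 138051354624 /665740486411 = 0.21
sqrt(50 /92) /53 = 0.01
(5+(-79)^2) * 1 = 6246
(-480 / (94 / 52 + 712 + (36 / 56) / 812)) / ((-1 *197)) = 70936320 / 20781426181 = 0.00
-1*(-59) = 59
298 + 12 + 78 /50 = 7789 /25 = 311.56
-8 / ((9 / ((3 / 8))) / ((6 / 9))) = -0.22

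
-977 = -977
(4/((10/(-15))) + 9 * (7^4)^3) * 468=58299501687804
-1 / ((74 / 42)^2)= -0.32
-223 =-223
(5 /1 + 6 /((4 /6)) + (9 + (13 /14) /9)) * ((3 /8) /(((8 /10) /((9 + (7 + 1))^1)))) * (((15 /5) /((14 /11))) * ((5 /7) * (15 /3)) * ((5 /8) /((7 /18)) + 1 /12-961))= -2741585985875 /1843968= -1486786.10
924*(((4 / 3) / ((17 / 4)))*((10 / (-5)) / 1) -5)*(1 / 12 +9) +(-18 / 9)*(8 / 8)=-2408893 / 51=-47233.20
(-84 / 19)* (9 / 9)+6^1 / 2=-27 / 19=-1.42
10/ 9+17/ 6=71/ 18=3.94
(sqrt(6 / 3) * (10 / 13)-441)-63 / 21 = -442.91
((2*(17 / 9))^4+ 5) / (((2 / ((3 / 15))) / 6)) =125.21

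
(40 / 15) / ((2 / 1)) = 4 / 3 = 1.33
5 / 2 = 2.50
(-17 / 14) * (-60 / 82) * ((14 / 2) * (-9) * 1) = -2295 / 41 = -55.98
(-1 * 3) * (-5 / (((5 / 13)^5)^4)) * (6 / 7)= 342089347947854389898418 / 133514404296875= 2562190572.24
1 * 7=7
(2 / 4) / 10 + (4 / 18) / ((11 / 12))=193 / 660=0.29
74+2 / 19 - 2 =72.11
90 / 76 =45 / 38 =1.18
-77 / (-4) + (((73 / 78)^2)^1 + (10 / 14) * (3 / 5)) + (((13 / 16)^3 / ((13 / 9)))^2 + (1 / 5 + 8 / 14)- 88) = -8489402705899 / 127590727680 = -66.54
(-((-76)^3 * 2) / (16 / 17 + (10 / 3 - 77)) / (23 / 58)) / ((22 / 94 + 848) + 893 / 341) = -1224171493248 / 34214675639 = -35.78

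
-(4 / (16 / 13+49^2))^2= -2704 / 975250441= -0.00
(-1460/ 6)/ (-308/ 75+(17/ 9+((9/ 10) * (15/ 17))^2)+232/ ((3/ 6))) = -63291000/ 120273581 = -0.53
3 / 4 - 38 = -149 / 4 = -37.25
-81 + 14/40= -1613/20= -80.65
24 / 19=1.26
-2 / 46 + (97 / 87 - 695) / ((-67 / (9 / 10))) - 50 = -9099269 / 223445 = -40.72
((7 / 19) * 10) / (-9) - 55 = -9475 / 171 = -55.41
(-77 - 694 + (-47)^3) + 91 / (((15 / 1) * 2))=-3137729 / 30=-104590.97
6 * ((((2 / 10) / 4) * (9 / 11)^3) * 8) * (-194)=-1697112 / 6655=-255.01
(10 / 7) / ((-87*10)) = -1 / 609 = -0.00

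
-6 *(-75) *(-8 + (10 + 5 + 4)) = 4950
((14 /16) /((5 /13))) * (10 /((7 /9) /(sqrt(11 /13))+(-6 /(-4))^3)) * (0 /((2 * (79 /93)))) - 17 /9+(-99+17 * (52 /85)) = -4072 /45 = -90.49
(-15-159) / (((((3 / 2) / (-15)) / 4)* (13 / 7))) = 48720 / 13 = 3747.69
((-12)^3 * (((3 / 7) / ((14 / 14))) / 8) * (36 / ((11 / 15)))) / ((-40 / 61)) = 533628 / 77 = 6930.23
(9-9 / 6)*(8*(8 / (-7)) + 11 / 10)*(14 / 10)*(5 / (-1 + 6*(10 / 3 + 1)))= -1689 / 100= -16.89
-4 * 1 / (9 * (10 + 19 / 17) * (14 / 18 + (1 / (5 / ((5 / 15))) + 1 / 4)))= -1360 / 37233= -0.04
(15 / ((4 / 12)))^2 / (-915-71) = -2025 / 986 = -2.05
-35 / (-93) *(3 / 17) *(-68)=-140 / 31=-4.52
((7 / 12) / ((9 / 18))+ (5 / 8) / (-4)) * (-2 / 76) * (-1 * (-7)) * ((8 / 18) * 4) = -679 / 2052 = -0.33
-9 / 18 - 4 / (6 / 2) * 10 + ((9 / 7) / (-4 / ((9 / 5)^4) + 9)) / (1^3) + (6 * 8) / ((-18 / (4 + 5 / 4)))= -65751487 / 2375058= -27.68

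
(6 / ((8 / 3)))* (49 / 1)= 110.25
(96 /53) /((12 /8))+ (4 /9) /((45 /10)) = 5608 /4293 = 1.31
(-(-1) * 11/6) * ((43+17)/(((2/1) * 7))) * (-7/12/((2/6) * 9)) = -55/36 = -1.53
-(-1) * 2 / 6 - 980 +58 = -2765 / 3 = -921.67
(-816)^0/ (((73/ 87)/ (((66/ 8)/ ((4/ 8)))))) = 2871/ 146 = 19.66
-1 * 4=-4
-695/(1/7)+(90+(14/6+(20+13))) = -14219/3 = -4739.67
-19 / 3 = -6.33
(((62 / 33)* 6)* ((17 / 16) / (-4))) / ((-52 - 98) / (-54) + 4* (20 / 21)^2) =-0.47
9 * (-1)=-9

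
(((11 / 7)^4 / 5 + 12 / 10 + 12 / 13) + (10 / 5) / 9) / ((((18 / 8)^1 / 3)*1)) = 20028676 / 4213755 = 4.75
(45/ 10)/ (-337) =-9/ 674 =-0.01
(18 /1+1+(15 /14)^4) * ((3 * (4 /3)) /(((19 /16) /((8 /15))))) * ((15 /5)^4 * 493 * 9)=2992210997472 /228095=13118266.50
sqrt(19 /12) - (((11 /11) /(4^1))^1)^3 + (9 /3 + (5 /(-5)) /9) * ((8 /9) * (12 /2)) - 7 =sqrt(57) /6 + 14501 /1728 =9.65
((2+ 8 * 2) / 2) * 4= 36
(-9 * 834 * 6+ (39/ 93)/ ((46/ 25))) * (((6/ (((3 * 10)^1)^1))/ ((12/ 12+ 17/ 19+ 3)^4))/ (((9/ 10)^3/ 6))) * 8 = -13390954199249600/ 12960674320059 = -1033.20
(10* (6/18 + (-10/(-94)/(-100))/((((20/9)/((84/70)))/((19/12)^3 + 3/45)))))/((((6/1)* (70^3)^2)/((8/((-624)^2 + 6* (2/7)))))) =14935387/155020697227872000000000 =0.00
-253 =-253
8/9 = 0.89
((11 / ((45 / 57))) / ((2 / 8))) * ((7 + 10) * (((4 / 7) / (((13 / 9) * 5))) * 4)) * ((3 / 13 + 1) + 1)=19783104 / 29575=668.91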